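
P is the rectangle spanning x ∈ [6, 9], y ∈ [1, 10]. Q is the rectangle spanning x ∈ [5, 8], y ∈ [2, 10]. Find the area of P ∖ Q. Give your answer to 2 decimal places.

|P∩Q|: x∈[6,8], y∈[2,10] → 2·8 = 16.
|P| = 27.
|P ∖ Q| = |P| − |P∩Q| = 27 − 16 = 11.00.

11.00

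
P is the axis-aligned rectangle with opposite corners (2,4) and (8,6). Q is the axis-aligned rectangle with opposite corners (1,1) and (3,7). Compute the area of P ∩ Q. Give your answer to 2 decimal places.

|P∩Q|: x∈[2,3], y∈[4,6] → 1·2 = 2.

2.00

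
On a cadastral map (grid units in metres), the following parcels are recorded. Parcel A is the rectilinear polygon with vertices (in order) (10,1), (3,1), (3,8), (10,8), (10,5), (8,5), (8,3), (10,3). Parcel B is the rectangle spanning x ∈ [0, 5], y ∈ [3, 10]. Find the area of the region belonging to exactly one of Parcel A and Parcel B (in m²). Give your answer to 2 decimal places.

60.00

|Parcel A| = 45, |Parcel B| = 35, |Parcel A∩Parcel B| = 10.
|Parcel A △ Parcel B| = |Parcel A| + |Parcel B| − 2·|Parcel A∩Parcel B| = 45 + 35 − 20 = 60.00.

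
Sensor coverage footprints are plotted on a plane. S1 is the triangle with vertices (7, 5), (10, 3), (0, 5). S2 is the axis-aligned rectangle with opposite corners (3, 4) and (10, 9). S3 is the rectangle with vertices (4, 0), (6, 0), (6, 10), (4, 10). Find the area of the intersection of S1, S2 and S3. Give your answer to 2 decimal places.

1.90

The intersection is the polygon with vertices (5,4), (4,4.2), (4,5), (6,5), (6,4).
By the shoelace formula its area is 1.90.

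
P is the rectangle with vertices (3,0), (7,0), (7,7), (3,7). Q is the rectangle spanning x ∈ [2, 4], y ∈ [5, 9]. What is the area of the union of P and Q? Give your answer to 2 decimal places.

By inclusion–exclusion:
Individual areas: |P| = 28, |Q| = 8.
|P∩Q|: x∈[3,4], y∈[5,7] → 1·2 = 2.
|P ∪ Q| = 36 − 2 = 34.00.

34.00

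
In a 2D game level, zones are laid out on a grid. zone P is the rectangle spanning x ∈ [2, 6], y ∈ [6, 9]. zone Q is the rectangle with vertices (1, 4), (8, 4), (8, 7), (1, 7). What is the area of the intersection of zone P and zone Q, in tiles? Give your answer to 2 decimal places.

4.00

|zone P∩zone Q|: x∈[2,6], y∈[6,7] → 4·1 = 4.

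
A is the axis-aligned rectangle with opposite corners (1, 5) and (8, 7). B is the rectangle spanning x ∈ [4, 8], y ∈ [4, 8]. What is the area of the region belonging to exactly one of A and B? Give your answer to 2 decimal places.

14.00

|A∩B|: x∈[4,8], y∈[5,7] → 4·2 = 8.
|A △ B| = |A| + |B| − 2·|A∩B| = 14 + 16 − 16 = 14.00.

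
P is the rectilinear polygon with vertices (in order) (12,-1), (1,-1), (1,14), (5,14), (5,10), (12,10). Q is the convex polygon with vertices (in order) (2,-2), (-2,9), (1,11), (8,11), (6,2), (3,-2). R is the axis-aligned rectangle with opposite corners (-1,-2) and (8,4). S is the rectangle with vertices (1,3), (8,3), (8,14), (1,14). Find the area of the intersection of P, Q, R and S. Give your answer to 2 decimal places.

5.33

The intersection is the polygon with vertices (1,4), (6.444,4), (6.222,3), (1,3).
By the shoelace formula its area is 5.33.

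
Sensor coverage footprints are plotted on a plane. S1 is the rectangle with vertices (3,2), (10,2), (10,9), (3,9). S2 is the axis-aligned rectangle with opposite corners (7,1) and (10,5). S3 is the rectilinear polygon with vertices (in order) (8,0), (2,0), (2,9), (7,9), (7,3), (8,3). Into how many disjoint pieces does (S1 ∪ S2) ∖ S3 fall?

1

(S1 ∪ S2) ∖ S3 is a single connected region.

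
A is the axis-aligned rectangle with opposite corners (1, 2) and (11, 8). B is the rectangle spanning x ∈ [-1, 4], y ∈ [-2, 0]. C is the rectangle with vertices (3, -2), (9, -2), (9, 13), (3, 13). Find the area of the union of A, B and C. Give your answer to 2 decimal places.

122.00

By inclusion–exclusion:
Individual areas: |A| = 60, |B| = 10, |C| = 90.
|A∩B| = 0 (no overlap).
|A∩C|: x∈[3,9], y∈[2,8] → 6·6 = 36.
|B∩C|: x∈[3,4], y∈[-2,0] → 1·2 = 2.
|A∩B∩C| = 0.
|A ∪ B ∪ C| = 160 − 38 + 0 = 122.00.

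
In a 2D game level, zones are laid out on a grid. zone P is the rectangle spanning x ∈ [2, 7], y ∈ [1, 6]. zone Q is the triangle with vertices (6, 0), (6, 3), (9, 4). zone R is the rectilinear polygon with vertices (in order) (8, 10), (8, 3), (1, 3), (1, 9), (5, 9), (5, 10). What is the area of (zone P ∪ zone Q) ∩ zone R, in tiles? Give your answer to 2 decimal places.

15.50

The region (zone P ∪ zone Q) ∩ zone R is the polygon with vertices (2,6), (7,6), (7,3.333), (8,3.667), (8,3), (2,3).
By the shoelace formula its area is 15.50.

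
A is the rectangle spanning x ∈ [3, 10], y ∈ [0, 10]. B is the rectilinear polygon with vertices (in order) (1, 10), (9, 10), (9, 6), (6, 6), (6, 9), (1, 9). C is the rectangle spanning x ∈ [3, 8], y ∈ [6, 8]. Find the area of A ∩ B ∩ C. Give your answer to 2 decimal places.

4.00

The intersection is the polygon with vertices (6,6), (6,8), (8,8), (8,6).
By the shoelace formula its area is 4.00.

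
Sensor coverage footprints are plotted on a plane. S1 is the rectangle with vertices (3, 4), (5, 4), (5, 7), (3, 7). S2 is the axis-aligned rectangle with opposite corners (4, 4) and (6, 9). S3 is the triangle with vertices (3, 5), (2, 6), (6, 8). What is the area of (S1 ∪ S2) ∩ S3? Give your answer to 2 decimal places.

The region (S1 ∪ S2) ∩ S3 is the polygon with vertices (3,6.5), (4,7), (6,8), (3,5).
By the shoelace formula its area is 2.25.

2.25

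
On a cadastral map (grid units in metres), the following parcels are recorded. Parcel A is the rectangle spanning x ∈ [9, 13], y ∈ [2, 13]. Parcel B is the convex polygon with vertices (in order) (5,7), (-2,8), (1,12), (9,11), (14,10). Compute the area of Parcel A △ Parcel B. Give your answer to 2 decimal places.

76.70

|Parcel A| = 44, |Parcel B| = 45.5, |Parcel A∩Parcel B| = 6.4.
|Parcel A △ Parcel B| = |Parcel A| + |Parcel B| − 2·|Parcel A∩Parcel B| = 44 + 45.5 − 12.8 = 76.70.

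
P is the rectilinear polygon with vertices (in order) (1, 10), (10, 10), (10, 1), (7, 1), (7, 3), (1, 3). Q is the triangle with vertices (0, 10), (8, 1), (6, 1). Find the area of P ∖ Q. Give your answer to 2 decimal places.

63.18

|P| = 69, |P∩Q| = 5.8194.
|P ∖ Q| = |P| − |P∩Q| = 69 − 5.8194 = 63.18.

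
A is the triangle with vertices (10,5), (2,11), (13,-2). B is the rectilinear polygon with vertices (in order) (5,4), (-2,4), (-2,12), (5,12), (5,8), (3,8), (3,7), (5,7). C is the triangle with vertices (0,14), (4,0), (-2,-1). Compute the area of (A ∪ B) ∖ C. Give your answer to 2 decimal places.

|A ∪ B| = 71.1827.
|(A ∪ B) ∩ C| = 20.1143.
|(A ∪ B) ∖ C| = 71.1827 − 20.1143 = 51.07.

51.07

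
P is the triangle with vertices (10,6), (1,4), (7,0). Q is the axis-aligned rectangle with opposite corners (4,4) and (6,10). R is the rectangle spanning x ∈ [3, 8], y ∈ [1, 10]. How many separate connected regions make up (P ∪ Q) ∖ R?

(P ∪ Q) ∖ R splits into 3 disjoint pieces (area 3.5556, area 1, area 1.7778).

3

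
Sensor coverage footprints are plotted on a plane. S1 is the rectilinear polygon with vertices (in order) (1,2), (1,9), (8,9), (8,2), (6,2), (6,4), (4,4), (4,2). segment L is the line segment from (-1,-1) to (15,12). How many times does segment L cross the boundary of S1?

4

The segment meets the boundary at (8,6.312), (5.154,4), (4,3.062), (2.692,2).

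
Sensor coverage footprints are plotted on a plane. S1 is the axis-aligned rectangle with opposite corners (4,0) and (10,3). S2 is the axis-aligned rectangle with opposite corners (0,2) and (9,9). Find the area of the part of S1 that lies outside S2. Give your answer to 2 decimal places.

13.00

|S1∩S2|: x∈[4,9], y∈[2,3] → 5·1 = 5.
|S1| = 18.
|S1 ∖ S2| = |S1| − |S1∩S2| = 18 − 5 = 13.00.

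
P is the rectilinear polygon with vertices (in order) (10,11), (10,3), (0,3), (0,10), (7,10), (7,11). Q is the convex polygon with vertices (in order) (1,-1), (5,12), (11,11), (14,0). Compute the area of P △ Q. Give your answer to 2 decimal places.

87.31

|P| = 73, |Q| = 114, |P∩Q| = 49.8462.
|P △ Q| = |P| + |Q| − 2·|P∩Q| = 73 + 114 − 99.6923 = 87.31.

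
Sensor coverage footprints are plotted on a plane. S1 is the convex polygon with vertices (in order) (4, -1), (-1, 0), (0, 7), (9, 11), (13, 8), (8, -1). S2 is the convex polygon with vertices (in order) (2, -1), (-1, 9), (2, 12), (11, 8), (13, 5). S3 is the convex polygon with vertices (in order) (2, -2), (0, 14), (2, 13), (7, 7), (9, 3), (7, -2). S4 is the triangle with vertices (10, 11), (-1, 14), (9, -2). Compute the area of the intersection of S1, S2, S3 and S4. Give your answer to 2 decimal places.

The intersection is the polygon with vertices (5.108,9.27), (7,7), (9,3), (8.907,2.767), (6.754,1.593), (2.641,8.174).
By the shoelace formula its area is 21.86.

21.86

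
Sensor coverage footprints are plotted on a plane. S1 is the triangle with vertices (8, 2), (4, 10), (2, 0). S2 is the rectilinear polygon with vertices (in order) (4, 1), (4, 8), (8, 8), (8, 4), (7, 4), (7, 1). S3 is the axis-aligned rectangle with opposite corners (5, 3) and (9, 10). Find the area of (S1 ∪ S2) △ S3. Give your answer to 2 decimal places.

|S1 ∪ S2| = 36.6667.
|(S1 ∪ S2) ∩ S3| = 14.25.
|(S1 ∪ S2) △ S3| = 36.6667 + 28 − 28.5 = 36.17.

36.17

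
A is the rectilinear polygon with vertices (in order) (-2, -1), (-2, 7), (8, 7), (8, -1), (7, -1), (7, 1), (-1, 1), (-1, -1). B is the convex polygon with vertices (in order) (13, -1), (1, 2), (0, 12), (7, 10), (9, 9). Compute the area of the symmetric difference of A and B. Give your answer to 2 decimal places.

79.25

|A| = 64, |B| = 99, |A∩B| = 41.875.
|A △ B| = |A| + |B| − 2·|A∩B| = 64 + 99 − 83.75 = 79.25.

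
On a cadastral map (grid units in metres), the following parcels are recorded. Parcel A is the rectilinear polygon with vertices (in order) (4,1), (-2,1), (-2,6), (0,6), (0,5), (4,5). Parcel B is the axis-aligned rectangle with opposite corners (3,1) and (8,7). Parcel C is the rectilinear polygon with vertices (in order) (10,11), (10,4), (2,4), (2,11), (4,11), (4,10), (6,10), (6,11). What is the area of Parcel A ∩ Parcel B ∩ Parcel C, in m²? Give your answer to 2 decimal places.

The intersection is the polygon with vertices (3,5), (4,5), (4,4), (3,4).
By the shoelace formula its area is 1.00.

1.00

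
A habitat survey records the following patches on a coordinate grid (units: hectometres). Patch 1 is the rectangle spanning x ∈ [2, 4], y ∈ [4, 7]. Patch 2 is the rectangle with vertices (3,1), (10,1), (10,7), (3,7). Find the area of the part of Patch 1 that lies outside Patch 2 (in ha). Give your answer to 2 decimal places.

|Patch 1∩Patch 2|: x∈[3,4], y∈[4,7] → 1·3 = 3.
|Patch 1| = 6.
|Patch 1 ∖ Patch 2| = |Patch 1| − |Patch 1∩Patch 2| = 6 − 3 = 3.00.

3.00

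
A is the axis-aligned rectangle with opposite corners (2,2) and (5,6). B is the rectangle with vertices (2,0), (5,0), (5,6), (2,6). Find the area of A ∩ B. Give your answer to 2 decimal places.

12.00

|A∩B|: x∈[2,5], y∈[2,6] → 3·4 = 12.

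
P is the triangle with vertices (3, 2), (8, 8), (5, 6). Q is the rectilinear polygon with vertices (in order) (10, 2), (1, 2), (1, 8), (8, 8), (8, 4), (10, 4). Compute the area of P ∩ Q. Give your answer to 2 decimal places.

4.00

The intersection is the polygon with vertices (3,2), (5,6), (8,8).
By the shoelace formula its area is 4.00.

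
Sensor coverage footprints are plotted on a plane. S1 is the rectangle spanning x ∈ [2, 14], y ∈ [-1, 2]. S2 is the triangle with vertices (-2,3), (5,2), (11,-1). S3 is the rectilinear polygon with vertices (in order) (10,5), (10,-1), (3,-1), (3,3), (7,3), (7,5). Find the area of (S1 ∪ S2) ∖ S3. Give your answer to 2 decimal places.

16.68

|S1 ∪ S2| = 37.9615.
|(S1 ∪ S2) ∩ S3| = 21.2857.
|(S1 ∪ S2) ∖ S3| = 37.9615 − 21.2857 = 16.68.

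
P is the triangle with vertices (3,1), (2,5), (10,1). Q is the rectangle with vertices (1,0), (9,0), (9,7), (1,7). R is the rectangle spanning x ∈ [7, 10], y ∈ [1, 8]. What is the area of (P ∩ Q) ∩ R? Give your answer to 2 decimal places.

The region (P ∩ Q) ∩ R is the polygon with vertices (9,1.5), (9,1), (7,1), (7,2.5).
By the shoelace formula its area is 2.00.

2.00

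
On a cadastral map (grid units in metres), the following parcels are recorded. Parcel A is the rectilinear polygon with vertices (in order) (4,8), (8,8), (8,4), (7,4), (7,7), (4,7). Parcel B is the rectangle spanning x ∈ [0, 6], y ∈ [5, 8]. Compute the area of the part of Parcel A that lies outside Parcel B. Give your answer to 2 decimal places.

5.00

|Parcel A| = 7, |Parcel A∩Parcel B| = 2.
|Parcel A ∖ Parcel B| = |Parcel A| − |Parcel A∩Parcel B| = 7 − 2 = 5.00.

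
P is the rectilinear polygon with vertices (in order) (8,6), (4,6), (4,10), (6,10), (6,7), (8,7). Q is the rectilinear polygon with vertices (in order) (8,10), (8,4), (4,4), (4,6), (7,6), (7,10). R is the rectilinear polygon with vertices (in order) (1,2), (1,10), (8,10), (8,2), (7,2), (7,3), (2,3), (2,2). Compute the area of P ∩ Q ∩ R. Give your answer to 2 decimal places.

1.00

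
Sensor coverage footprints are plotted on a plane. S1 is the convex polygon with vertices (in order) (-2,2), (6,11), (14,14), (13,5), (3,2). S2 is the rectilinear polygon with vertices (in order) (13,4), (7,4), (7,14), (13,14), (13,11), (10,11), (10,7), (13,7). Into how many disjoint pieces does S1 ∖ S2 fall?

2

S1 ∖ S2 splits into 2 disjoint pieces (area 43.8542, area 16.3125).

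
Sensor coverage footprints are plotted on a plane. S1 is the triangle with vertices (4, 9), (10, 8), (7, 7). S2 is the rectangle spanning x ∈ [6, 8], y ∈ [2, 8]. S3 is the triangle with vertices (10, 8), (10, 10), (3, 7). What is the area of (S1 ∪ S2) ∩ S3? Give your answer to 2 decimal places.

The region (S1 ∪ S2) ∩ S3 is the polygon with vertices (6,7.667), (5.435,8.043), (6.64,8.56), (10,8), (6,7.429).
By the shoelace formula its area is 2.53.

2.53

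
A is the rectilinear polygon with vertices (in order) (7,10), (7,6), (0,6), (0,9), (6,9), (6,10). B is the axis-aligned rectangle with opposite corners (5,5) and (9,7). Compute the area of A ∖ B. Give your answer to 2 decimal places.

|A| = 22, |A∩B| = 2.
|A ∖ B| = |A| − |A∩B| = 22 − 2 = 20.00.

20.00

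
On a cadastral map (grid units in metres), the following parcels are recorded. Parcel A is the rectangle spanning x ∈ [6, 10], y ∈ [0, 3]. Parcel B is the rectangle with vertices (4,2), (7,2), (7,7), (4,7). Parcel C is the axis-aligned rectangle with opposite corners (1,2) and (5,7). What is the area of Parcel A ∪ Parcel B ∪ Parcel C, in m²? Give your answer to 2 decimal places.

By inclusion–exclusion:
Individual areas: |Parcel A| = 12, |Parcel B| = 15, |Parcel C| = 20.
|Parcel A∩Parcel B|: x∈[6,7], y∈[2,3] → 1·1 = 1.
|Parcel A∩Parcel C| = 0 (no overlap).
|Parcel B∩Parcel C|: x∈[4,5], y∈[2,7] → 1·5 = 5.
|Parcel A∩Parcel B∩Parcel C| = 0.
|Parcel A ∪ Parcel B ∪ Parcel C| = 47 − 6 + 0 = 41.00.

41.00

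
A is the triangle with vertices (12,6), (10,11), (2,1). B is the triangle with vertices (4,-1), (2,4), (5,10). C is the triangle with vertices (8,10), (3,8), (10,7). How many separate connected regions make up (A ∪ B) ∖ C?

2

(A ∪ B) ∖ C splits into 2 disjoint pieces (area 37.871, area 0.3821).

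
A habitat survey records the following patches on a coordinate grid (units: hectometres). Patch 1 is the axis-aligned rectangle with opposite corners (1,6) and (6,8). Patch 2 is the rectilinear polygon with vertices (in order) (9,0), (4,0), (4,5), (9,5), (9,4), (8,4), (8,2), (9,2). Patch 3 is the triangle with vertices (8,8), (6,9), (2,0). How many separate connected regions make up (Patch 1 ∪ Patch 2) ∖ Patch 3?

3

(Patch 1 ∪ Patch 2) ∖ Patch 3 splits into 3 disjoint pieces (area 8.2222, area 20.9583, area 0.0556).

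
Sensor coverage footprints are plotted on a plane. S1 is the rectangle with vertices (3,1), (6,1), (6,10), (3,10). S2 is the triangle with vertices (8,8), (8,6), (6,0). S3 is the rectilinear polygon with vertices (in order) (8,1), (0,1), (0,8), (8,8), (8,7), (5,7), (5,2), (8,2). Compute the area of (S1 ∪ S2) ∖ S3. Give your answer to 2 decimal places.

12.75

|S1 ∪ S2| = 29.
|(S1 ∪ S2) ∩ S3| = 16.25.
|(S1 ∪ S2) ∖ S3| = 29 − 16.25 = 12.75.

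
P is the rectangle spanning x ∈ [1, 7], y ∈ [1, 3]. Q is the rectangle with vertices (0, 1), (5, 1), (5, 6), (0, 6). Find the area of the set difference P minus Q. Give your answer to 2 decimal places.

4.00

|P∩Q|: x∈[1,5], y∈[1,3] → 4·2 = 8.
|P| = 12.
|P ∖ Q| = |P| − |P∩Q| = 12 − 8 = 4.00.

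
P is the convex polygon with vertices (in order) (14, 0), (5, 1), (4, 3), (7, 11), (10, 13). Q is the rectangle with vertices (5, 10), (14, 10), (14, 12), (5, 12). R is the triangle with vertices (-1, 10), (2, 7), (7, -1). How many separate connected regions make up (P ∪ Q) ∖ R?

2

(P ∪ Q) ∖ R splits into 2 disjoint pieces (area 0.6581, area 86.4231).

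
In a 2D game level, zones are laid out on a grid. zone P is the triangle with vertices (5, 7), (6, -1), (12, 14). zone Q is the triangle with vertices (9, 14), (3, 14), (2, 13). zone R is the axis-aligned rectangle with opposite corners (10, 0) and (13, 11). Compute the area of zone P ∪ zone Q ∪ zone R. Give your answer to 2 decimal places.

66.70

By inclusion–exclusion:
Individual areas: |zone P| = 31.5, |zone Q| = 3, |zone R| = 33.
|zone P∩zone Q| = 0.
|zone P∩zone R| = 0.8.
|zone Q∩zone R| = 0.
|zone P∩zone Q∩zone R| = 0.
|zone P ∪ zone Q ∪ zone R| = 67.5 − 0.8 + 0 = 66.70.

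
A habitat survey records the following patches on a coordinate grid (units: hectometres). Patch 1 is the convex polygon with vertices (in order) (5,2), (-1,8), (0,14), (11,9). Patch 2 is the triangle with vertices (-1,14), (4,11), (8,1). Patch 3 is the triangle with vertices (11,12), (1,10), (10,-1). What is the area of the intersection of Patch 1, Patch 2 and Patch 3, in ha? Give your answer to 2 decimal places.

11.73

The intersection is the polygon with vertices (6.773,4.068), (6.302,3.519), (6,3.889), (1.676,10.135), (4.148,10.63).
By the shoelace formula its area is 11.73.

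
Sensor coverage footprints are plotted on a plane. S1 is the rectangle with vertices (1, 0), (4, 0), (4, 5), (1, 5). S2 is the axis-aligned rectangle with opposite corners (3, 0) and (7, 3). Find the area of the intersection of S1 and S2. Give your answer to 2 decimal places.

|S1∩S2|: x∈[3,4], y∈[0,3] → 1·3 = 3.

3.00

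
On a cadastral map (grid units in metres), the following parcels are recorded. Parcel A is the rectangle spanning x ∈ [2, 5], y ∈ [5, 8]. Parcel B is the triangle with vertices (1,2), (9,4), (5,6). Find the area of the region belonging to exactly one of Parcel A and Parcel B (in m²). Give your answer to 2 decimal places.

|Parcel A| = 9, |Parcel B| = 12, |Parcel A∩Parcel B| = 0.5.
|Parcel A △ Parcel B| = |Parcel A| + |Parcel B| − 2·|Parcel A∩Parcel B| = 9 + 12 − 1 = 20.00.

20.00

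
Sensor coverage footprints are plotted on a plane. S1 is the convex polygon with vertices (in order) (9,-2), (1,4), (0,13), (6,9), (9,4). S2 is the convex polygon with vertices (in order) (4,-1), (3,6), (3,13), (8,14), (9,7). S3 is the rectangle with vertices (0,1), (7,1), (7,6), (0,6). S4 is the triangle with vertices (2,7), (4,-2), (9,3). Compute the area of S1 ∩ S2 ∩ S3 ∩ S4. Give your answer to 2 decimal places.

The intersection is the polygon with vertices (3.75,6), (7,4.143), (7,3.8), (5.25,1), (5,1), (3.56,2.08), (3,6).
By the shoelace formula its area is 12.05.

12.05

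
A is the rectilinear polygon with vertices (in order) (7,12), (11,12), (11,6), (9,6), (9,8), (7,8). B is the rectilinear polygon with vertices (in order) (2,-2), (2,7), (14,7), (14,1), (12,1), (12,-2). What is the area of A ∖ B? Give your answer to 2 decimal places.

18.00

|A| = 20, |A∩B| = 2.
|A ∖ B| = |A| − |A∩B| = 20 − 2 = 18.00.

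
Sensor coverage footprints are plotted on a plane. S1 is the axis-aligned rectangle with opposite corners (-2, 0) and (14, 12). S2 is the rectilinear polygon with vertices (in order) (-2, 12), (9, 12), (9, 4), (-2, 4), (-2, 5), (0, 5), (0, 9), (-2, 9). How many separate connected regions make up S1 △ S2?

S1 △ S2 splits into 2 disjoint pieces (area 104, area 8).

2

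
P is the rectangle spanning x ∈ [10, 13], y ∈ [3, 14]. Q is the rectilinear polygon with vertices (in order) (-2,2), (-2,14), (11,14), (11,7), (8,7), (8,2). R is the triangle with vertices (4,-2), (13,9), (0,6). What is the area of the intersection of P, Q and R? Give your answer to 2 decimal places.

1.42

The intersection is the polygon with vertices (11,7), (10,7), (10,8.308), (11,8.539).
By the shoelace formula its area is 1.42.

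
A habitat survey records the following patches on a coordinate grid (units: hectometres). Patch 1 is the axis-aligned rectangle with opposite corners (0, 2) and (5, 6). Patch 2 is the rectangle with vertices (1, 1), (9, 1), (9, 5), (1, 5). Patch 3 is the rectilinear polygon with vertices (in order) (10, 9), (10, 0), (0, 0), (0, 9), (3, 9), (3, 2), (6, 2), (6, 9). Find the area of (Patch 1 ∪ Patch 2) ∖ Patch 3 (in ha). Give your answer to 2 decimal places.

|Patch 1 ∪ Patch 2| = 40.
|(Patch 1 ∪ Patch 2) ∩ Patch 3| = 29.
|(Patch 1 ∪ Patch 2) ∖ Patch 3| = 40 − 29 = 11.00.

11.00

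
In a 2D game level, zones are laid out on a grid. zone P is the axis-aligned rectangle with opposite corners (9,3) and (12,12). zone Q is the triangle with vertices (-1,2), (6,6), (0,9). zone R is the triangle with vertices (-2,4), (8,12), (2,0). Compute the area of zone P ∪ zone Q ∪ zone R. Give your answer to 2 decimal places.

By inclusion–exclusion:
Individual areas: |zone P| = 27, |zone Q| = 22.5, |zone R| = 36.
|zone P∩zone Q| = 0.
|zone P∩zone R| = 0.
|zone Q∩zone R| = 16.2659.
|zone P∩zone Q∩zone R| = 0.
|zone P ∪ zone Q ∪ zone R| = 85.5 − 16.2659 + 0 = 69.23.

69.23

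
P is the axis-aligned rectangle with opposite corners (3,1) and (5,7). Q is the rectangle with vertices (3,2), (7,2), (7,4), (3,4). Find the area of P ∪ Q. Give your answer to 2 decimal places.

By inclusion–exclusion:
Individual areas: |P| = 12, |Q| = 8.
|P∩Q|: x∈[3,5], y∈[2,4] → 2·2 = 4.
|P ∪ Q| = 20 − 4 = 16.00.

16.00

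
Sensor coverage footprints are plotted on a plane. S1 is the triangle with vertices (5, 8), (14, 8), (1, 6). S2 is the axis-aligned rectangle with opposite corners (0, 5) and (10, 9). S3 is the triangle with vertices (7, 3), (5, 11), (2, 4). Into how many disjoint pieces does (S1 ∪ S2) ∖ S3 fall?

2

(S1 ∪ S2) ∖ S3 splits into 2 disjoint pieces (area 17.2308, area 13.1429).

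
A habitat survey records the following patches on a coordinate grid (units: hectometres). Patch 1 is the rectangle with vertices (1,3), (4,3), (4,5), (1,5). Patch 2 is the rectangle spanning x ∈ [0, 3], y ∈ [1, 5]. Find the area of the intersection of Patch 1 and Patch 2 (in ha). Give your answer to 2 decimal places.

4.00

|Patch 1∩Patch 2|: x∈[1,3], y∈[3,5] → 2·2 = 4.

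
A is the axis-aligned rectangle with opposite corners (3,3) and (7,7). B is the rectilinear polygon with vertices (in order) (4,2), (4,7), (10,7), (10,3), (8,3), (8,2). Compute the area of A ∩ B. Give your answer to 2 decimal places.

12.00

The intersection is the polygon with vertices (7,3), (4,3), (4,7), (7,7).
By the shoelace formula its area is 12.00.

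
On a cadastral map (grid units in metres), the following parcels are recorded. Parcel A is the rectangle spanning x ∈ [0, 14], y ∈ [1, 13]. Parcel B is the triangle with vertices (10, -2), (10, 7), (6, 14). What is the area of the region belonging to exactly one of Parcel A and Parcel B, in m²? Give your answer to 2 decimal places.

152.57

|Parcel A| = 168, |Parcel B| = 18, |Parcel A∩Parcel B| = 16.7143.
|Parcel A △ Parcel B| = |Parcel A| + |Parcel B| − 2·|Parcel A∩Parcel B| = 168 + 18 − 33.4286 = 152.57.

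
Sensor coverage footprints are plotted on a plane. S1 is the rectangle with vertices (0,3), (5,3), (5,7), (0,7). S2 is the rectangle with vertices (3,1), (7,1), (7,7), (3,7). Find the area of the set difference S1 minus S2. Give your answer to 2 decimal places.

|S1∩S2|: x∈[3,5], y∈[3,7] → 2·4 = 8.
|S1| = 20.
|S1 ∖ S2| = |S1| − |S1∩S2| = 20 − 8 = 12.00.

12.00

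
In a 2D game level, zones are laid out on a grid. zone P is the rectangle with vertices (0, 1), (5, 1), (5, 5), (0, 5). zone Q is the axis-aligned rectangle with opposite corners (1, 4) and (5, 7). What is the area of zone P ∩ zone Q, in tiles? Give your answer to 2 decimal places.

|zone P∩zone Q|: x∈[1,5], y∈[4,5] → 4·1 = 4.

4.00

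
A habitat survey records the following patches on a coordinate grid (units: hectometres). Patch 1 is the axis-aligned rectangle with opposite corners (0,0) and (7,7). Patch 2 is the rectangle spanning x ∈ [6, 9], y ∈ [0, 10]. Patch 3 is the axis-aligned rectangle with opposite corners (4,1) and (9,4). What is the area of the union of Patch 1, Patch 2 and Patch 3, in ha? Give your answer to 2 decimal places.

By inclusion–exclusion:
Individual areas: |Patch 1| = 49, |Patch 2| = 30, |Patch 3| = 15.
|Patch 1∩Patch 2|: x∈[6,7], y∈[0,7] → 1·7 = 7.
|Patch 1∩Patch 3|: x∈[4,7], y∈[1,4] → 3·3 = 9.
|Patch 2∩Patch 3|: x∈[6,9], y∈[1,4] → 3·3 = 9.
|Patch 1∩Patch 2∩Patch 3| = 3.
|Patch 1 ∪ Patch 2 ∪ Patch 3| = 94 − 25 + 3 = 72.00.

72.00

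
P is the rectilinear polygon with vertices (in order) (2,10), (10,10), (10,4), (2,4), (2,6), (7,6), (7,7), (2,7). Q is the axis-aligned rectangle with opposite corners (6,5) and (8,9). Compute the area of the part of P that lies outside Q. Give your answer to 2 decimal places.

36.00

|P| = 43, |P∩Q| = 7.
|P ∖ Q| = |P| − |P∩Q| = 43 − 7 = 36.00.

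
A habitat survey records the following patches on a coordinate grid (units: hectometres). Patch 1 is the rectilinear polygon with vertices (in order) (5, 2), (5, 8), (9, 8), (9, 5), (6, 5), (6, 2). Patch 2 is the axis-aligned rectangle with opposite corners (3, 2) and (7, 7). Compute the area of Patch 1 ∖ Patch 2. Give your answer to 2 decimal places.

|Patch 1| = 15, |Patch 1∩Patch 2| = 7.
|Patch 1 ∖ Patch 2| = |Patch 1| − |Patch 1∩Patch 2| = 15 − 7 = 8.00.

8.00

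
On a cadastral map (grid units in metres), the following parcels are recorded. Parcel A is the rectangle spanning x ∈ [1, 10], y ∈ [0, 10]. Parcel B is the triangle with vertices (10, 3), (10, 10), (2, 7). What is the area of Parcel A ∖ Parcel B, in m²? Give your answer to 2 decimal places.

|Parcel A| = 90, |Parcel A∩Parcel B| = 28.
|Parcel A ∖ Parcel B| = |Parcel A| − |Parcel A∩Parcel B| = 90 − 28 = 62.00.

62.00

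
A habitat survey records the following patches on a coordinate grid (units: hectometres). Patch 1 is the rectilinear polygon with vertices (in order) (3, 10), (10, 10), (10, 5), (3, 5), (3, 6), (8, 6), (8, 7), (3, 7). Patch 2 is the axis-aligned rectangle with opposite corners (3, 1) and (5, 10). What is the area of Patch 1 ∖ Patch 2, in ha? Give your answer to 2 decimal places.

|Patch 1| = 30, |Patch 1∩Patch 2| = 8.
|Patch 1 ∖ Patch 2| = |Patch 1| − |Patch 1∩Patch 2| = 30 − 8 = 22.00.

22.00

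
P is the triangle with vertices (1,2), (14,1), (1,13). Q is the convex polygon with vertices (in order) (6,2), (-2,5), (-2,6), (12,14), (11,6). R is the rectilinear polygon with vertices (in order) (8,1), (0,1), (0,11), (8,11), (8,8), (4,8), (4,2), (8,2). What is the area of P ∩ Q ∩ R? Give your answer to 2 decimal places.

18.26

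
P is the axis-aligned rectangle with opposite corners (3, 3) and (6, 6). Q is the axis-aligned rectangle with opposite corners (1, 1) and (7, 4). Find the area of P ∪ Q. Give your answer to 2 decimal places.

24.00

By inclusion–exclusion:
Individual areas: |P| = 9, |Q| = 18.
|P∩Q|: x∈[3,6], y∈[3,4] → 3·1 = 3.
|P ∪ Q| = 27 − 3 = 24.00.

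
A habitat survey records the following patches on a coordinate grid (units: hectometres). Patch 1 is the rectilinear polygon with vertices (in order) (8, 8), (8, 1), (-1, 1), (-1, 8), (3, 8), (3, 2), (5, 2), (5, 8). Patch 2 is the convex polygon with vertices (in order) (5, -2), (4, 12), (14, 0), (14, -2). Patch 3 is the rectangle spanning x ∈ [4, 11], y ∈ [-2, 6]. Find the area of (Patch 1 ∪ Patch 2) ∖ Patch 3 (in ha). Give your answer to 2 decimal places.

|Patch 1 ∪ Patch 2| = 103.0167.
|(Patch 1 ∪ Patch 2) ∩ Patch 3| = 48.6357.
|(Patch 1 ∪ Patch 2) ∖ Patch 3| = 103.0167 − 48.6357 = 54.38.

54.38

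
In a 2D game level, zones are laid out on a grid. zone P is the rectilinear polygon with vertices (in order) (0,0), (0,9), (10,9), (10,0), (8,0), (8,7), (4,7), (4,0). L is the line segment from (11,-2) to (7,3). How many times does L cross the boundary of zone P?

2

The segment meets the boundary at (8,1.75), (9.4,0).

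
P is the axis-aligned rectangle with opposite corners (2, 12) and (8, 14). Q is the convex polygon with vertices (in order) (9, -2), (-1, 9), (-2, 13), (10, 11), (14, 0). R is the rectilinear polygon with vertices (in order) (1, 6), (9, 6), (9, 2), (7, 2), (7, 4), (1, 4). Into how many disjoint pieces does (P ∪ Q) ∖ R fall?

(P ∪ Q) ∖ R is a single connected region.

1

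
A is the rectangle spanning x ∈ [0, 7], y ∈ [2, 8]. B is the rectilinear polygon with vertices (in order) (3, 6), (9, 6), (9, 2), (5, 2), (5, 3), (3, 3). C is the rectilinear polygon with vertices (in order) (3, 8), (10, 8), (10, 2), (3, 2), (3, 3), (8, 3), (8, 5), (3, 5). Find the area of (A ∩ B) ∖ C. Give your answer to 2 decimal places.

|A ∩ B| = 14.
|(A ∩ B) ∩ C| = 6.
|(A ∩ B) ∖ C| = 14 − 6 = 8.00.

8.00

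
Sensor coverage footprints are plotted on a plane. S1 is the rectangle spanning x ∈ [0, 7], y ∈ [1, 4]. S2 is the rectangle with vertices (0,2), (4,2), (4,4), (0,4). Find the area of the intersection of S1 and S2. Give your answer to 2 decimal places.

8.00

|S1∩S2|: x∈[0,4], y∈[2,4] → 4·2 = 8.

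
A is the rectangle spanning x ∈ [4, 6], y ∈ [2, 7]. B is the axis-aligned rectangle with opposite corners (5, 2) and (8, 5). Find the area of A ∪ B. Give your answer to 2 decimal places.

16.00

By inclusion–exclusion:
Individual areas: |A| = 10, |B| = 9.
|A∩B|: x∈[5,6], y∈[2,5] → 1·3 = 3.
|A ∪ B| = 19 − 3 = 16.00.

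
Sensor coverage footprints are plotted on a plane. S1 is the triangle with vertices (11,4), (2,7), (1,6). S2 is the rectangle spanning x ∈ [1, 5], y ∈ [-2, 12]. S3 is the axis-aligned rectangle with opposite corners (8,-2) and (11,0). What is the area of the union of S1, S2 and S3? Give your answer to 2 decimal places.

By inclusion–exclusion:
Individual areas: |S1| = 6, |S2| = 56, |S3| = 6.
|S1∩S2| = 3.6.
|S1∩S3| = 0.
|S2∩S3| = 0 (no overlap).
|S1∩S2∩S3| = 0.
|S1 ∪ S2 ∪ S3| = 68 − 3.6 + 0 = 64.40.

64.40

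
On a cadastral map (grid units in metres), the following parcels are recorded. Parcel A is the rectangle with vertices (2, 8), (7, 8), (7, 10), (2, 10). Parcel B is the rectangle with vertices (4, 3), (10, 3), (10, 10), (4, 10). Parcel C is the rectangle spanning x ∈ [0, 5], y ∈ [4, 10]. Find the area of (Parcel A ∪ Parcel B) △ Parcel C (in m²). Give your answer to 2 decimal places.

|Parcel A ∪ Parcel B| = 46.
|(Parcel A ∪ Parcel B) ∩ Parcel C| = 10.
|(Parcel A ∪ Parcel B) △ Parcel C| = 46 + 30 − 20 = 56.00.

56.00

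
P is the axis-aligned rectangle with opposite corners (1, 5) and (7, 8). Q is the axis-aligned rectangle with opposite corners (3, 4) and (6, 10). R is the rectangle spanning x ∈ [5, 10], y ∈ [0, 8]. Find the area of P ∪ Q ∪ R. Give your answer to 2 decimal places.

By inclusion–exclusion:
Individual areas: |P| = 18, |Q| = 18, |R| = 40.
|P∩Q|: x∈[3,6], y∈[5,8] → 3·3 = 9.
|P∩R|: x∈[5,7], y∈[5,8] → 2·3 = 6.
|Q∩R|: x∈[5,6], y∈[4,8] → 1·4 = 4.
|P∩Q∩R| = 3.
|P ∪ Q ∪ R| = 76 − 19 + 3 = 60.00.

60.00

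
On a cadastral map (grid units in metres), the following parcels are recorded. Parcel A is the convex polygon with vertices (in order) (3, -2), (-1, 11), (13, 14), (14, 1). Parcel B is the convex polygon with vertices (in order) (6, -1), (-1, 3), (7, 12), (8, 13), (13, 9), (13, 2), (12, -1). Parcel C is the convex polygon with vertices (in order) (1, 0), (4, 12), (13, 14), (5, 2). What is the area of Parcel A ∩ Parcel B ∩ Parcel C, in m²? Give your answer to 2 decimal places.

50.36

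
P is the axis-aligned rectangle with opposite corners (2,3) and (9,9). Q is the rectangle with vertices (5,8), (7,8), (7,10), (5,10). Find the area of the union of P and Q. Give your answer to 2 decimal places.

By inclusion–exclusion:
Individual areas: |P| = 42, |Q| = 4.
|P∩Q|: x∈[5,7], y∈[8,9] → 2·1 = 2.
|P ∪ Q| = 46 − 2 = 44.00.

44.00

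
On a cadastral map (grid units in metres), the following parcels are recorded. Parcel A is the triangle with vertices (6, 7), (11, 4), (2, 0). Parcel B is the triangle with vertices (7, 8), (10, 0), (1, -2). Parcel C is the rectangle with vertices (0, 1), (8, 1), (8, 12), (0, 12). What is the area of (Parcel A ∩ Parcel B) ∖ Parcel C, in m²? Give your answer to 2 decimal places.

|Parcel A ∩ Parcel B| = 17.8376.
|(Parcel A ∩ Parcel B) ∩ Parcel C| = 16.0576.
|(Parcel A ∩ Parcel B) ∖ Parcel C| = 17.8376 − 16.0576 = 1.78.

1.78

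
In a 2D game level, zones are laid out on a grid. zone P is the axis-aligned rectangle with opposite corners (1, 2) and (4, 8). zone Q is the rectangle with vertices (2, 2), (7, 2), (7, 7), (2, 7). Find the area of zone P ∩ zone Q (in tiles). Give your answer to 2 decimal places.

|zone P∩zone Q|: x∈[2,4], y∈[2,7] → 2·5 = 10.

10.00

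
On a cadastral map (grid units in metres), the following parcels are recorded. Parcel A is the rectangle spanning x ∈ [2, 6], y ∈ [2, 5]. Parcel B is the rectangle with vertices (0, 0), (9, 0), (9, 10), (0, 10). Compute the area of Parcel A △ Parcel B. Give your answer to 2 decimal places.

78.00

|Parcel A∩Parcel B|: x∈[2,6], y∈[2,5] → 4·3 = 12.
|Parcel A △ Parcel B| = |Parcel A| + |Parcel B| − 2·|Parcel A∩Parcel B| = 12 + 90 − 24 = 78.00.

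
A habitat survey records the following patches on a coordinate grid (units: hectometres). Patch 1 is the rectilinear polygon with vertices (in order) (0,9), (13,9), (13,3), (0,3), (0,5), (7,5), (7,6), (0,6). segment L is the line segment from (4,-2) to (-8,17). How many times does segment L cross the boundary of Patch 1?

The segment meets the boundary at (0,4.333), (0.842,3).

2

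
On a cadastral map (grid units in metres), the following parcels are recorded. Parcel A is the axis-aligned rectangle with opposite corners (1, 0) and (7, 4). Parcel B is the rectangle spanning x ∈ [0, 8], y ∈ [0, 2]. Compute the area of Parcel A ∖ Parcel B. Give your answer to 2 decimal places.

|Parcel A∩Parcel B|: x∈[1,7], y∈[0,2] → 6·2 = 12.
|Parcel A| = 24.
|Parcel A ∖ Parcel B| = |Parcel A| − |Parcel A∩Parcel B| = 24 − 12 = 12.00.

12.00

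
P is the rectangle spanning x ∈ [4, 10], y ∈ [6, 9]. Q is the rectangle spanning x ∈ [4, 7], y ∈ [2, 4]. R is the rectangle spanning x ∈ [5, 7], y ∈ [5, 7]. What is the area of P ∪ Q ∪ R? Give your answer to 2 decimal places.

By inclusion–exclusion:
Individual areas: |P| = 18, |Q| = 6, |R| = 4.
|P∩Q| = 0 (no overlap).
|P∩R|: x∈[5,7], y∈[6,7] → 2·1 = 2.
|Q∩R| = 0 (no overlap).
|P∩Q∩R| = 0.
|P ∪ Q ∪ R| = 28 − 2 + 0 = 26.00.

26.00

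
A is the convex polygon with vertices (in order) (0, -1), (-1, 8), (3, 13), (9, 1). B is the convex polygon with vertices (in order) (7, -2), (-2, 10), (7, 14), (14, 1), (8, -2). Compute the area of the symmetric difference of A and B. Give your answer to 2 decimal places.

|A| = 80.5, |B| = 129.5, |A∩B| = 53.2654.
|A △ B| = |A| + |B| − 2·|A∩B| = 80.5 + 129.5 − 106.5308 = 103.47.

103.47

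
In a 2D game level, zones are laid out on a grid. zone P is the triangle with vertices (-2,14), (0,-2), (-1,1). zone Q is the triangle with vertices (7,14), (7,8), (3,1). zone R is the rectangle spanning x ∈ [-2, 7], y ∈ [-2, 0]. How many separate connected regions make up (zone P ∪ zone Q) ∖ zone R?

(zone P ∪ zone Q) ∖ zone R splits into 2 disjoint pieces (area 4.5833, area 12).

2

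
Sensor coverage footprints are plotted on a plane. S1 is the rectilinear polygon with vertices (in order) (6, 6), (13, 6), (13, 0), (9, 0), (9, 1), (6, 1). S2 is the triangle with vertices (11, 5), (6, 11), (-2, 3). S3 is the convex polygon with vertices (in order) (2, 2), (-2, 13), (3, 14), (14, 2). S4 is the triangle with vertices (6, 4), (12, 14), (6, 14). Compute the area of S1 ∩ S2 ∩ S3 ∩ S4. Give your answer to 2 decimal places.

The intersection is the polygon with vertices (6,4.231), (6,6), (7.2,6), (6.152,4.254).
By the shoelace formula its area is 1.18.

1.18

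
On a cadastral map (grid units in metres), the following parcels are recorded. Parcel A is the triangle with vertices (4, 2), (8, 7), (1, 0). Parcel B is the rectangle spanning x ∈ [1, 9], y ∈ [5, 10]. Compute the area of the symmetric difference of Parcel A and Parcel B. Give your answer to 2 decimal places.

|Parcel A| = 3.5, |Parcel B| = 40, |Parcel A∩Parcel B| = 0.4.
|Parcel A △ Parcel B| = |Parcel A| + |Parcel B| − 2·|Parcel A∩Parcel B| = 3.5 + 40 − 0.8 = 42.70.

42.70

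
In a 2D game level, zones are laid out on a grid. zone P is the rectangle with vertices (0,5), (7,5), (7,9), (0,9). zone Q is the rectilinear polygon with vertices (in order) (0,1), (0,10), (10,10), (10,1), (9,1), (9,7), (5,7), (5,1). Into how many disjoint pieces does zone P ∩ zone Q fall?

zone P ∩ zone Q is a single connected region.

1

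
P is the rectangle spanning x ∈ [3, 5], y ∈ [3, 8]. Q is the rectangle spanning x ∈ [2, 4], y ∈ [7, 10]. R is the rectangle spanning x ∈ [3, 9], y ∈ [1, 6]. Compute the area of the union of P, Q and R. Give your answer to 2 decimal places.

39.00

By inclusion–exclusion:
Individual areas: |P| = 10, |Q| = 6, |R| = 30.
|P∩Q|: x∈[3,4], y∈[7,8] → 1·1 = 1.
|P∩R|: x∈[3,5], y∈[3,6] → 2·3 = 6.
|Q∩R| = 0 (no overlap).
|P∩Q∩R| = 0.
|P ∪ Q ∪ R| = 46 − 7 + 0 = 39.00.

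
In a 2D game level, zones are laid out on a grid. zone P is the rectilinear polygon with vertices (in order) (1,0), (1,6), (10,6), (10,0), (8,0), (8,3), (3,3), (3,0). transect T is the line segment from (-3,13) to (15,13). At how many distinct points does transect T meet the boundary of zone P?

The segment lies entirely outside zone P and never meets its boundary.

0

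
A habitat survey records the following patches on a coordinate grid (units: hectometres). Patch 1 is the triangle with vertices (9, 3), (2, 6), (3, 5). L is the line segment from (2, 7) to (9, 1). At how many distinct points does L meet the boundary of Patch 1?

The segment meets the boundary at (5.182,4.273), (4.333,5).

2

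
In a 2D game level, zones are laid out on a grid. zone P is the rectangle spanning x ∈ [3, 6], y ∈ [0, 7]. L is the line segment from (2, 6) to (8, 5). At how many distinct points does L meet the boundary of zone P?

2

The segment meets the boundary at (6,5.333), (3,5.833).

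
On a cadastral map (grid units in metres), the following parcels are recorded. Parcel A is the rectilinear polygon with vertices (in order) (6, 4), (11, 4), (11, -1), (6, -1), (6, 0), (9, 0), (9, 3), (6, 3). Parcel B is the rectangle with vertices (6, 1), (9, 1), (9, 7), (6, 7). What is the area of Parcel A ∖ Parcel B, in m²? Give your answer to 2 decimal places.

13.00

|Parcel A| = 16, |Parcel A∩Parcel B| = 3.
|Parcel A ∖ Parcel B| = |Parcel A| − |Parcel A∩Parcel B| = 16 − 3 = 13.00.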